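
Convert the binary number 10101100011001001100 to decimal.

Sum of powers of 2 for each 1-bit:
2^2 + 2^3 + 2^6 + 2^9 + 2^10 + 2^14 + 2^15 + 2^17 + 2^19
= 4 + 8 + 64 + 512 + 1024 + 16384 + 32768 + 131072 + 524288
= 706124



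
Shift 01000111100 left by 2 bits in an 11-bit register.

Original: 01000111100 (decimal 572)
Shift left by 2 positions
Append 2 zeros on the right and drop the 2 high bits that overflow the 11-bit width
Result: 00011110000 (decimal 240)
Equivalent: 572 << 2 = 572 × 2^2 = 2288, truncated to 11 bits = 240



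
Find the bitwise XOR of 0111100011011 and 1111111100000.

XOR: 1 when bits differ
  0111100011011
^ 1111111100000
---------------
  1000011111011
Decimal: 3867 ^ 8160 = 4347



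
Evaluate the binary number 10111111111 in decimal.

Sum of powers of 2 for each 1-bit:
2^0 + 2^1 + 2^2 + 2^3 + 2^4 + 2^5 + 2^6 + 2^7 + 2^8 + 2^10
= 1 + 2 + 4 + 8 + 16 + 32 + 64 + 128 + 256 + 1024
= 1535



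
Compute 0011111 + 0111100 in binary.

Add column by column from the right: bit + bit + carry-in; write the sum mod 2, carry 1 when the sum is 2 or 3.
carry:  1111000
        0011111
+       0111100
---------------
       01011011
(the carry out of the leftmost column, 0, becomes the leading bit)
Decimal check:
  0011111 = 16 + 8 + 4 + 2 + 1 = 31
  0111100 = 32 + 16 + 8 + 4 = 60
  31 + 60 = 91, and 01011011 = 64 + 16 + 8 + 2 + 1 = 91 ✓



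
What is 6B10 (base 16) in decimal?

Expand by place value (powers of 16):
Digit values: B = 11
6B10 = 6 × 16^3 + 11 × 16^2 + 1 × 16^1 + 0 × 16^0
= 6 × 4096 + 11 × 256 + 1 × 16 + 0 × 1
= 24576 + 2816 + 16 + 0
= 27408



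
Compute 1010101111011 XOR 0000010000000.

XOR: 1 when bits differ
  1010101111011
^ 0000010000000
---------------
  1010111111011
Decimal: 5499 ^ 128 = 5627



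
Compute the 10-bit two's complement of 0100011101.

Original: 0100011101
Step 1 - Invert all bits: 1011100010
Step 2 - Add 1: 1011100011
Verification: 0100011101 + 1011100011 = 10000000000; discarding the end carry (carry out of the top bit) leaves the 10-bit value 0000000000, as required for x + (-x)



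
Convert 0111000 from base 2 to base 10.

Sum of powers of 2 for each 1-bit:
2^3 + 2^4 + 2^5
= 8 + 16 + 32
= 56



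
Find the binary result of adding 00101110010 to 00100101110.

Add column by column from the right: bit + bit + carry-in; write the sum mod 2, carry 1 when the sum is 2 or 3.
carry:  01011111100
        00101110010
+       00100101110
-------------------
       001010100000
(the carry out of the leftmost column, 0, becomes the leading bit)
Decimal check:
  00101110010 = 256 + 64 + 32 + 16 + 2 = 370
  00100101110 = 256 + 32 + 8 + 4 + 2 = 302
  370 + 302 = 672, and 001010100000 = 512 + 128 + 32 = 672 ✓



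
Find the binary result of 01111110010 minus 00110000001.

Method 1 - Direct subtraction (column by column from the right: bit − bit − borrow-in; if negative, add 2 and borrow 1 from the next column):
borrow: 00000000010
        01111110010
-       00110000001
-------------------
        01001110001

Method 2 - Add two's complement:
Two's complement of 00110000001: invert → 11001111110, add 1 → 11001111111
  01111110010
+ 11001111111
-------------
 101001110001  (end carry out of the top bit = 1)
Discarding the end carry: 01001110001
Decimal check:
  01111110010 = 512 + 256 + 128 + 64 + 32 + 16 + 2 = 1010
  00110000001 = 256 + 128 + 1 = 385
  1010 - 385 = 625, and 01001110001 = 512 + 64 + 32 + 16 + 1 = 625 ✓



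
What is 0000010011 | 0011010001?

OR: 1 when either bit is 1
  0000010011
| 0011010001
------------
  0011010011
Decimal: 19 | 209 = 211



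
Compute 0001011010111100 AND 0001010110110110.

AND: 1 only when both bits are 1
  0001011010111100
& 0001010110110110
------------------
  0001010010110100
Decimal: 5820 & 5558 = 5300



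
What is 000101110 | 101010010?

OR: 1 when either bit is 1
  000101110
| 101010010
-----------
  101111110
Decimal: 46 | 338 = 382



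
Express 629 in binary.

Using repeated division by 2:
629 ÷ 2 = 314 remainder 1
314 ÷ 2 = 157 remainder 0
157 ÷ 2 = 78 remainder 1
78 ÷ 2 = 39 remainder 0
39 ÷ 2 = 19 remainder 1
19 ÷ 2 = 9 remainder 1
9 ÷ 2 = 4 remainder 1
4 ÷ 2 = 2 remainder 0
2 ÷ 2 = 1 remainder 0
1 ÷ 2 = 0 remainder 1
Reading remainders bottom to top: 1001110101



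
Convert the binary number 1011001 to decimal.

Sum of powers of 2 for each 1-bit:
2^0 + 2^3 + 2^4 + 2^6
= 1 + 8 + 16 + 64
= 89



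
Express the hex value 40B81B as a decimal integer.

Expand by place value (powers of 16):
Digit values: B = 11
40B81B = 4 × 16^5 + 0 × 16^4 + 11 × 16^3 + 8 × 16^2 + 1 × 16^1 + 11 × 16^0
= 4 × 1048576 + 0 × 65536 + 11 × 4096 + 8 × 256 + 1 × 16 + 11 × 1
= 4194304 + 0 + 45056 + 2048 + 16 + 11
= 4241435



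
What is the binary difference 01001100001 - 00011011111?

Method 1 - Direct subtraction (column by column from the right: bit − bit − borrow-in; if negative, add 2 and borrow 1 from the next column):
borrow: 01100111100
        01001100001
-       00011011111
-------------------
        00110000010

Method 2 - Add two's complement:
Two's complement of 00011011111: invert → 11100100000, add 1 → 11100100001
  01001100001
+ 11100100001
-------------
 100110000010  (end carry out of the top bit = 1)
Discarding the end carry: 00110000010
Decimal check:
  01001100001 = 512 + 64 + 32 + 1 = 609
  00011011111 = 128 + 64 + 16 + 8 + 4 + 2 + 1 = 223
  609 - 223 = 386, and 00110000010 = 256 + 128 + 2 = 386 ✓



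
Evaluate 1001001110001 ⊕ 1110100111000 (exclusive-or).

XOR: 1 when bits differ
  1001001110001
^ 1110100111000
---------------
  0111101001001
Decimal: 4721 ^ 7480 = 3913



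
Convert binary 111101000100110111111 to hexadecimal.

Group into 4-bit nibbles from right:
  0001 = 1
  1110 = E
  1000 = 8
  1001 = 9
  1011 = B
  1111 = F
Result: 1E89BF



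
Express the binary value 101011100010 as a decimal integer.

Sum of powers of 2 for each 1-bit:
2^1 + 2^5 + 2^6 + 2^7 + 2^9 + 2^11
= 2 + 32 + 64 + 128 + 512 + 2048
= 2786



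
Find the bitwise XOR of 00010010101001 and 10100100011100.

XOR: 1 when bits differ
  00010010101001
^ 10100100011100
----------------
  10110110110101
Decimal: 1193 ^ 10524 = 11701



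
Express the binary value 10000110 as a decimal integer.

Sum of powers of 2 for each 1-bit:
2^1 + 2^2 + 2^7
= 2 + 4 + 128
= 134



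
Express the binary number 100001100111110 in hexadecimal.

Group into 4-bit nibbles from right:
  0100 = 4
  0011 = 3
  0011 = 3
  1110 = E
Result: 433E



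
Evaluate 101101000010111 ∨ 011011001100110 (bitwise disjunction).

OR: 1 when either bit is 1
  101101000010111
| 011011001100110
-----------------
  111111001110111
Decimal: 23063 | 13926 = 32375



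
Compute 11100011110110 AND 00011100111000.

AND: 1 only when both bits are 1
  11100011110110
& 00011100111000
----------------
  00000000110000
Decimal: 14582 & 1848 = 48



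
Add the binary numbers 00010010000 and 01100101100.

Add column by column from the right: bit + bit + carry-in; write the sum mod 2, carry 1 when the sum is 2 or 3.
carry:  00000000000
        00010010000
+       01100101100
-------------------
       001110111100
(the carry out of the leftmost column, 0, becomes the leading bit)
Decimal check:
  00010010000 = 128 + 16 = 144
  01100101100 = 512 + 256 + 32 + 8 + 4 = 812
  144 + 812 = 956, and 001110111100 = 512 + 256 + 128 + 32 + 16 + 8 + 4 = 956 ✓



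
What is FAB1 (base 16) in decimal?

Expand by place value (powers of 16):
Digit values: F = 15, A = 10, B = 11
FAB1 = 15 × 16^3 + 10 × 16^2 + 11 × 16^1 + 1 × 16^0
= 15 × 4096 + 10 × 256 + 11 × 16 + 1 × 1
= 61440 + 2560 + 176 + 1
= 64177



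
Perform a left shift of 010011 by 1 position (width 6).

Original: 010011 (decimal 19)
Shift left by 1 position
Append 1 zero on the right
Result: 100110 (decimal 38)
Equivalent: 19 << 1 = 19 × 2^1 = 38



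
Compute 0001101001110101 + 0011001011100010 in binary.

Add column by column from the right: bit + bit + carry-in; write the sum mod 2, carry 1 when the sum is 2 or 3.
carry:  0110010111000000
        0001101001110101
+       0011001011100010
------------------------
       00100110101010111
(the carry out of the leftmost column, 0, becomes the leading bit)
Decimal check:
  0001101001110101 = 4096 + 2048 + 512 + 64 + 32 + 16 + 4 + 1 = 6773
  0011001011100010 = 8192 + 4096 + 512 + 128 + 64 + 32 + 2 = 13026
  6773 + 13026 = 19799, and 00100110101010111 = 16384 + 2048 + 1024 + 256 + 64 + 16 + 4 + 2 + 1 = 19799 ✓



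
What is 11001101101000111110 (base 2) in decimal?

Sum of powers of 2 for each 1-bit:
2^1 + 2^2 + 2^3 + 2^4 + 2^5 + 2^9 + 2^11 + 2^12 + 2^14 + 2^15 + 2^18 + 2^19
= 2 + 4 + 8 + 16 + 32 + 512 + 2048 + 4096 + 16384 + 32768 + 262144 + 524288
= 842302



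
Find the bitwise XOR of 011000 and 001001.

XOR: 1 when bits differ
  011000
^ 001001
--------
  010001
Decimal: 24 ^ 9 = 17



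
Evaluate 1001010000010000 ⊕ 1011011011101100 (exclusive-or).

XOR: 1 when bits differ
  1001010000010000
^ 1011011011101100
------------------
  0010001011111100
Decimal: 37904 ^ 46828 = 8956



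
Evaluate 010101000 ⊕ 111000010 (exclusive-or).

XOR: 1 when bits differ
  010101000
^ 111000010
-----------
  101101010
Decimal: 168 ^ 450 = 362



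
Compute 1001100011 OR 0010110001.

OR: 1 when either bit is 1
  1001100011
| 0010110001
------------
  1011110011
Decimal: 611 | 177 = 755



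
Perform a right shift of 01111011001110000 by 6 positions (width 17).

Original: 01111011001110000 (decimal 63088)
Shift right by 6 positions
Drop the 6 low bits; fill with zeros on the left
Result: 00000001111011001 (decimal 985)
Equivalent: 63088 >> 6 = 63088 ÷ 2^6 = 985



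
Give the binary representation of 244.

Using repeated division by 2:
244 ÷ 2 = 122 remainder 0
122 ÷ 2 = 61 remainder 0
61 ÷ 2 = 30 remainder 1
30 ÷ 2 = 15 remainder 0
15 ÷ 2 = 7 remainder 1
7 ÷ 2 = 3 remainder 1
3 ÷ 2 = 1 remainder 1
1 ÷ 2 = 0 remainder 1
Reading remainders bottom to top: 11110100



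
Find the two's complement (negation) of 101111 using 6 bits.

Original (sign bit 1, negative): 101111
Step 1 - Invert all bits: 010000
Step 2 - Add 1: 010001
Verification: 101111 + 010001 = 1000000; discarding the end carry (carry out of the top bit) leaves the 6-bit value 000000, as required for x + (-x)



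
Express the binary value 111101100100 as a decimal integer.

Sum of powers of 2 for each 1-bit:
2^2 + 2^5 + 2^6 + 2^8 + 2^9 + 2^10 + 2^11
= 4 + 32 + 64 + 256 + 512 + 1024 + 2048
= 3940



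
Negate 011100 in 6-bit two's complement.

Original: 011100
Step 1 - Invert all bits: 100011
Step 2 - Add 1: 100100
Verification: 011100 + 100100 = 1000000; discarding the end carry (carry out of the top bit) leaves the 6-bit value 000000, as required for x + (-x)



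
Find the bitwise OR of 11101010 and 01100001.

OR: 1 when either bit is 1
  11101010
| 01100001
----------
  11101011
Decimal: 234 | 97 = 235



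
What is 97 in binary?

Using repeated division by 2:
97 ÷ 2 = 48 remainder 1
48 ÷ 2 = 24 remainder 0
24 ÷ 2 = 12 remainder 0
12 ÷ 2 = 6 remainder 0
6 ÷ 2 = 3 remainder 0
3 ÷ 2 = 1 remainder 1
1 ÷ 2 = 0 remainder 1
Reading remainders bottom to top: 1100001



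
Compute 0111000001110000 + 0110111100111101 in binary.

Add column by column from the right: bit + bit + carry-in; write the sum mod 2, carry 1 when the sum is 2 or 3.
carry:  1100000011100000
        0111000001110000
+       0110111100111101
------------------------
       01101111110101101
(the carry out of the leftmost column, 0, becomes the leading bit)
Decimal check:
  0111000001110000 = 16384 + 8192 + 4096 + 64 + 32 + 16 = 28784
  0110111100111101 = 16384 + 8192 + 2048 + 1024 + 512 + 256 + 32 + 16 + 8 + 4 + 1 = 28477
  28784 + 28477 = 57261, and 01101111110101101 = 32768 + 16384 + 4096 + 2048 + 1024 + 512 + 256 + 128 + 32 + 8 + 4 + 1 = 57261 ✓



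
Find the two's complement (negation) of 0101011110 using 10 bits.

Original: 0101011110
Step 1 - Invert all bits: 1010100001
Step 2 - Add 1: 1010100010
Verification: 0101011110 + 1010100010 = 10000000000; discarding the end carry (carry out of the top bit) leaves the 10-bit value 0000000000, as required for x + (-x)



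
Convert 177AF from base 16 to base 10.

Expand by place value (powers of 16):
Digit values: A = 10, F = 15
177AF = 1 × 16^4 + 7 × 16^3 + 7 × 16^2 + 10 × 16^1 + 15 × 16^0
= 1 × 65536 + 7 × 4096 + 7 × 256 + 10 × 16 + 15 × 1
= 65536 + 28672 + 1792 + 160 + 15
= 96175



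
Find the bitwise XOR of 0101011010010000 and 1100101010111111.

XOR: 1 when bits differ
  0101011010010000
^ 1100101010111111
------------------
  1001110000101111
Decimal: 22160 ^ 51903 = 39983



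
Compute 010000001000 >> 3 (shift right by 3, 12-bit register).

Original: 010000001000 (decimal 1032)
Shift right by 3 positions
Drop the 3 low bits; fill with zeros on the left
Result: 000010000001 (decimal 129)
Equivalent: 1032 >> 3 = 1032 ÷ 2^3 = 129



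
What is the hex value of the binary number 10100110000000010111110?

Group into 4-bit nibbles from right:
  0101 = 5
  0011 = 3
  0000 = 0
  0000 = 0
  1011 = B
  1110 = E
Result: 5300BE



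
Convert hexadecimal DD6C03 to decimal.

Expand by place value (powers of 16):
Digit values: D = 13, C = 12
DD6C03 = 13 × 16^5 + 13 × 16^4 + 6 × 16^3 + 12 × 16^2 + 0 × 16^1 + 3 × 16^0
= 13 × 1048576 + 13 × 65536 + 6 × 4096 + 12 × 256 + 0 × 16 + 3 × 1
= 13631488 + 851968 + 24576 + 3072 + 0 + 3
= 14511107



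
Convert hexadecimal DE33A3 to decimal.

Expand by place value (powers of 16):
Digit values: D = 13, E = 14, A = 10
DE33A3 = 13 × 16^5 + 14 × 16^4 + 3 × 16^3 + 3 × 16^2 + 10 × 16^1 + 3 × 16^0
= 13 × 1048576 + 14 × 65536 + 3 × 4096 + 3 × 256 + 10 × 16 + 3 × 1
= 13631488 + 917504 + 12288 + 768 + 160 + 3
= 14562211



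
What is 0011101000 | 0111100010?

OR: 1 when either bit is 1
  0011101000
| 0111100010
------------
  0111101010
Decimal: 232 | 482 = 490



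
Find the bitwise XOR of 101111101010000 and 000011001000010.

XOR: 1 when bits differ
  101111101010000
^ 000011001000010
-----------------
  101100100010010
Decimal: 24400 ^ 1602 = 22802



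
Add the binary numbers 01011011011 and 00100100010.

Add column by column from the right: bit + bit + carry-in; write the sum mod 2, carry 1 when the sum is 2 or 3.
carry:  00000000100
        01011011011
+       00100100010
-------------------
       001111111101
(the carry out of the leftmost column, 0, becomes the leading bit)
Decimal check:
  01011011011 = 512 + 128 + 64 + 16 + 8 + 2 + 1 = 731
  00100100010 = 256 + 32 + 2 = 290
  731 + 290 = 1021, and 001111111101 = 512 + 256 + 128 + 64 + 32 + 16 + 8 + 4 + 1 = 1021 ✓



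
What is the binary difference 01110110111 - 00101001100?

Method 1 - Direct subtraction (column by column from the right: bit − bit − borrow-in; if negative, add 2 and borrow 1 from the next column):
borrow: 00010010000
        01110110111
-       00101001100
-------------------
        01001101011

Method 2 - Add two's complement:
Two's complement of 00101001100: invert → 11010110011, add 1 → 11010110100
  01110110111
+ 11010110100
-------------
 101001101011  (end carry out of the top bit = 1)
Discarding the end carry: 01001101011
Decimal check:
  01110110111 = 512 + 256 + 128 + 32 + 16 + 4 + 2 + 1 = 951
  00101001100 = 256 + 64 + 8 + 4 = 332
  951 - 332 = 619, and 01001101011 = 512 + 64 + 32 + 8 + 2 + 1 = 619 ✓



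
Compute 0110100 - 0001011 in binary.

Method 1 - Direct subtraction (column by column from the right: bit − bit − borrow-in; if negative, add 2 and borrow 1 from the next column):
borrow: 0010110
        0110100
-       0001011
---------------
        0101001

Method 2 - Add two's complement:
Two's complement of 0001011: invert → 1110100, add 1 → 1110101
  0110100
+ 1110101
---------
 10101001  (end carry out of the top bit = 1)
Discarding the end carry: 0101001
Decimal check:
  0110100 = 32 + 16 + 4 = 52
  0001011 = 8 + 2 + 1 = 11
  52 - 11 = 41, and 0101001 = 32 + 8 + 1 = 41 ✓



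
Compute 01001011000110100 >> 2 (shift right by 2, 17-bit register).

Original: 01001011000110100 (decimal 38452)
Shift right by 2 positions
Drop the 2 low bits; fill with zeros on the left
Result: 00010010110001101 (decimal 9613)
Equivalent: 38452 >> 2 = 38452 ÷ 2^2 = 9613



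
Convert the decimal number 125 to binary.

Using repeated division by 2:
125 ÷ 2 = 62 remainder 1
62 ÷ 2 = 31 remainder 0
31 ÷ 2 = 15 remainder 1
15 ÷ 2 = 7 remainder 1
7 ÷ 2 = 3 remainder 1
3 ÷ 2 = 1 remainder 1
1 ÷ 2 = 0 remainder 1
Reading remainders bottom to top: 1111101



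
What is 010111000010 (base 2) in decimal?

Sum of powers of 2 for each 1-bit:
2^1 + 2^6 + 2^7 + 2^8 + 2^10
= 2 + 64 + 128 + 256 + 1024
= 1474



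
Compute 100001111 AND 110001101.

AND: 1 only when both bits are 1
  100001111
& 110001101
-----------
  100001101
Decimal: 271 & 397 = 269



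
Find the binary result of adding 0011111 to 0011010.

Add column by column from the right: bit + bit + carry-in; write the sum mod 2, carry 1 when the sum is 2 or 3.
carry:  0111100
        0011111
+       0011010
---------------
       00111001
(the carry out of the leftmost column, 0, becomes the leading bit)
Decimal check:
  0011111 = 16 + 8 + 4 + 2 + 1 = 31
  0011010 = 16 + 8 + 2 = 26
  31 + 26 = 57, and 00111001 = 32 + 16 + 8 + 1 = 57 ✓



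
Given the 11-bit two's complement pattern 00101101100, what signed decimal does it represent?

Binary: 00101101100
Sign bit: 0 (non-negative)
Read directly as an unsigned value:
00101101100 = 256 + 64 + 32 + 8 + 4 = 364
Value: 364



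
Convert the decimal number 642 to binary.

Using repeated division by 2:
642 ÷ 2 = 321 remainder 0
321 ÷ 2 = 160 remainder 1
160 ÷ 2 = 80 remainder 0
80 ÷ 2 = 40 remainder 0
40 ÷ 2 = 20 remainder 0
20 ÷ 2 = 10 remainder 0
10 ÷ 2 = 5 remainder 0
5 ÷ 2 = 2 remainder 1
2 ÷ 2 = 1 remainder 0
1 ÷ 2 = 0 remainder 1
Reading remainders bottom to top: 1010000010



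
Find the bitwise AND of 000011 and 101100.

AND: 1 only when both bits are 1
  000011
& 101100
--------
  000000
Decimal: 3 & 44 = 0



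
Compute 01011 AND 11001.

AND: 1 only when both bits are 1
  01011
& 11001
-------
  01001
Decimal: 11 & 25 = 9



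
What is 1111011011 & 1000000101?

AND: 1 only when both bits are 1
  1111011011
& 1000000101
------------
  1000000001
Decimal: 987 & 517 = 513



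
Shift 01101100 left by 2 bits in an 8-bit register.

Original: 01101100 (decimal 108)
Shift left by 2 positions
Append 2 zeros on the right and drop the 2 high bits that overflow the 8-bit width
Result: 10110000 (decimal 176)
Equivalent: 108 << 2 = 108 × 2^2 = 432, truncated to 8 bits = 176



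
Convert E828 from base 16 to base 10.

Expand by place value (powers of 16):
Digit values: E = 14
E828 = 14 × 16^3 + 8 × 16^2 + 2 × 16^1 + 8 × 16^0
= 14 × 4096 + 8 × 256 + 2 × 16 + 8 × 1
= 57344 + 2048 + 32 + 8
= 59432



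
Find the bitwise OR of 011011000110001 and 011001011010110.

OR: 1 when either bit is 1
  011011000110001
| 011001011010110
-----------------
  011011011110111
Decimal: 13873 | 13014 = 14071



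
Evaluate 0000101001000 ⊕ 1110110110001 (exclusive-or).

XOR: 1 when bits differ
  0000101001000
^ 1110110110001
---------------
  1110011111001
Decimal: 328 ^ 7601 = 7417



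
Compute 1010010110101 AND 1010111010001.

AND: 1 only when both bits are 1
  1010010110101
& 1010111010001
---------------
  1010010010001
Decimal: 5301 & 5585 = 5265



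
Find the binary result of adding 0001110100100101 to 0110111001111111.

Add column by column from the right: bit + bit + carry-in; write the sum mod 2, carry 1 when the sum is 2 or 3.
carry:  1111100011111110
        0001110100100101
+       0110111001111111
------------------------
       01000101110100100
(the carry out of the leftmost column, 0, becomes the leading bit)
Decimal check:
  0001110100100101 = 4096 + 2048 + 1024 + 256 + 32 + 4 + 1 = 7461
  0110111001111111 = 16384 + 8192 + 2048 + 1024 + 512 + 64 + 32 + 16 + 8 + 4 + 2 + 1 = 28287
  7461 + 28287 = 35748, and 01000101110100100 = 32768 + 2048 + 512 + 256 + 128 + 32 + 4 = 35748 ✓



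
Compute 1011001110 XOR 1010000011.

XOR: 1 when bits differ
  1011001110
^ 1010000011
------------
  0001001101
Decimal: 718 ^ 643 = 77



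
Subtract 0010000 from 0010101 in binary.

Method 1 - Direct subtraction (column by column from the right: bit − bit − borrow-in; if negative, add 2 and borrow 1 from the next column):
borrow: 0000000
        0010101
-       0010000
---------------
        0000101

Method 2 - Add two's complement:
Two's complement of 0010000: invert → 1101111, add 1 → 1110000
  0010101
+ 1110000
---------
 10000101  (end carry out of the top bit = 1)
Discarding the end carry: 0000101
Decimal check:
  0010101 = 16 + 4 + 1 = 21
  0010000 = 16
  21 - 16 = 5, and 0000101 = 4 + 1 = 5 ✓



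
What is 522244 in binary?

Using repeated division by 2:
522244 ÷ 2 = 261122 remainder 0
261122 ÷ 2 = 130561 remainder 0
130561 ÷ 2 = 65280 remainder 1
65280 ÷ 2 = 32640 remainder 0
32640 ÷ 2 = 16320 remainder 0
16320 ÷ 2 = 8160 remainder 0
8160 ÷ 2 = 4080 remainder 0
4080 ÷ 2 = 2040 remainder 0
2040 ÷ 2 = 1020 remainder 0
1020 ÷ 2 = 510 remainder 0
510 ÷ 2 = 255 remainder 0
255 ÷ 2 = 127 remainder 1
127 ÷ 2 = 63 remainder 1
63 ÷ 2 = 31 remainder 1
31 ÷ 2 = 15 remainder 1
15 ÷ 2 = 7 remainder 1
7 ÷ 2 = 3 remainder 1
3 ÷ 2 = 1 remainder 1
1 ÷ 2 = 0 remainder 1
Reading remainders bottom to top: 1111111100000000100



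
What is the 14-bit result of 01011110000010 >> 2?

Original: 01011110000010 (decimal 6018)
Shift right by 2 positions
Drop the 2 low bits; fill with zeros on the left
Result: 00010111100000 (decimal 1504)
Equivalent: 6018 >> 2 = 6018 ÷ 2^2 = 1504



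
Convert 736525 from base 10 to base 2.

Using repeated division by 2:
736525 ÷ 2 = 368262 remainder 1
368262 ÷ 2 = 184131 remainder 0
184131 ÷ 2 = 92065 remainder 1
92065 ÷ 2 = 46032 remainder 1
46032 ÷ 2 = 23016 remainder 0
23016 ÷ 2 = 11508 remainder 0
11508 ÷ 2 = 5754 remainder 0
5754 ÷ 2 = 2877 remainder 0
2877 ÷ 2 = 1438 remainder 1
1438 ÷ 2 = 719 remainder 0
719 ÷ 2 = 359 remainder 1
359 ÷ 2 = 179 remainder 1
179 ÷ 2 = 89 remainder 1
89 ÷ 2 = 44 remainder 1
44 ÷ 2 = 22 remainder 0
22 ÷ 2 = 11 remainder 0
11 ÷ 2 = 5 remainder 1
5 ÷ 2 = 2 remainder 1
2 ÷ 2 = 1 remainder 0
1 ÷ 2 = 0 remainder 1
Reading remainders bottom to top: 10110011110100001101



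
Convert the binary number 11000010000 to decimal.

Sum of powers of 2 for each 1-bit:
2^4 + 2^9 + 2^10
= 16 + 512 + 1024
= 1552



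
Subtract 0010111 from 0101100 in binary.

Method 1 - Direct subtraction (column by column from the right: bit − bit − borrow-in; if negative, add 2 and borrow 1 from the next column):
borrow: 0101110
        0101100
-       0010111
---------------
        0010101

Method 2 - Add two's complement:
Two's complement of 0010111: invert → 1101000, add 1 → 1101001
  0101100
+ 1101001
---------
 10010101  (end carry out of the top bit = 1)
Discarding the end carry: 0010101
Decimal check:
  0101100 = 32 + 8 + 4 = 44
  0010111 = 16 + 4 + 2 + 1 = 23
  44 - 23 = 21, and 0010101 = 16 + 4 + 1 = 21 ✓



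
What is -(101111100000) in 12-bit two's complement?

Original (sign bit 1, negative): 101111100000
Step 1 - Invert all bits: 010000011111
Step 2 - Add 1: 010000100000
Verification: 101111100000 + 010000100000 = 1000000000000; discarding the end carry (carry out of the top bit) leaves the 12-bit value 000000000000, as required for x + (-x)



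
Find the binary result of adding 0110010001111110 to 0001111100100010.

Add column by column from the right: bit + bit + carry-in; write the sum mod 2, carry 1 when the sum is 2 or 3.
carry:  1111100011111100
        0110010001111110
+       0001111100100010
------------------------
       01000001110100000
(the carry out of the leftmost column, 0, becomes the leading bit)
Decimal check:
  0110010001111110 = 16384 + 8192 + 1024 + 64 + 32 + 16 + 8 + 4 + 2 = 25726
  0001111100100010 = 4096 + 2048 + 1024 + 512 + 256 + 32 + 2 = 7970
  25726 + 7970 = 33696, and 01000001110100000 = 32768 + 512 + 256 + 128 + 32 = 33696 ✓



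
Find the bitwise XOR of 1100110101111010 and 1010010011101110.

XOR: 1 when bits differ
  1100110101111010
^ 1010010011101110
------------------
  0110100110010100
Decimal: 52602 ^ 42222 = 27028



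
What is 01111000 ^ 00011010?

XOR: 1 when bits differ
  01111000
^ 00011010
----------
  01100010
Decimal: 120 ^ 26 = 98



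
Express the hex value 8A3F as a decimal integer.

Expand by place value (powers of 16):
Digit values: A = 10, F = 15
8A3F = 8 × 16^3 + 10 × 16^2 + 3 × 16^1 + 15 × 16^0
= 8 × 4096 + 10 × 256 + 3 × 16 + 15 × 1
= 32768 + 2560 + 48 + 15
= 35391



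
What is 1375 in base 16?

Using repeated division by 16 (digits 10–15 are A–F):
1375 ÷ 16 = 85 remainder 15 (F)
85 ÷ 16 = 5 remainder 5
5 ÷ 16 = 0 remainder 5
Reading remainders bottom to top: 55F



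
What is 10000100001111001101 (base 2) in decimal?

Sum of powers of 2 for each 1-bit:
2^0 + 2^2 + 2^3 + 2^6 + 2^7 + 2^8 + 2^9 + 2^14 + 2^19
= 1 + 4 + 8 + 64 + 128 + 256 + 512 + 16384 + 524288
= 541645



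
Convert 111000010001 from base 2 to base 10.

Sum of powers of 2 for each 1-bit:
2^0 + 2^4 + 2^9 + 2^10 + 2^11
= 1 + 16 + 512 + 1024 + 2048
= 3601



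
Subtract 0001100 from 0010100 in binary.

Method 1 - Direct subtraction (column by column from the right: bit − bit − borrow-in; if negative, add 2 and borrow 1 from the next column):
borrow: 0010000
        0010100
-       0001100
---------------
        0001000

Method 2 - Add two's complement:
Two's complement of 0001100: invert → 1110011, add 1 → 1110100
  0010100
+ 1110100
---------
 10001000  (end carry out of the top bit = 1)
Discarding the end carry: 0001000
Decimal check:
  0010100 = 16 + 4 = 20
  0001100 = 8 + 4 = 12
  20 - 12 = 8, and 0001000 = 8 ✓



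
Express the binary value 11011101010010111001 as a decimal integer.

Sum of powers of 2 for each 1-bit:
2^0 + 2^3 + 2^4 + 2^5 + 2^7 + 2^10 + 2^12 + 2^14 + 2^15 + 2^16 + 2^18 + 2^19
= 1 + 8 + 16 + 32 + 128 + 1024 + 4096 + 16384 + 32768 + 65536 + 262144 + 524288
= 906425



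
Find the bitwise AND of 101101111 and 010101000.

AND: 1 only when both bits are 1
  101101111
& 010101000
-----------
  000101000
Decimal: 367 & 168 = 40



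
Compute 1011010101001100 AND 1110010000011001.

AND: 1 only when both bits are 1
  1011010101001100
& 1110010000011001
------------------
  1010010000001000
Decimal: 46412 & 58393 = 41992



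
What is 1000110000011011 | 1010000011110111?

OR: 1 when either bit is 1
  1000110000011011
| 1010000011110111
------------------
  1010110011111111
Decimal: 35867 | 41207 = 44287



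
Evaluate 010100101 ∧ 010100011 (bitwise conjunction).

AND: 1 only when both bits are 1
  010100101
& 010100011
-----------
  010100001
Decimal: 165 & 163 = 161



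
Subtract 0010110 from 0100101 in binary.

Method 1 - Direct subtraction (column by column from the right: bit − bit − borrow-in; if negative, add 2 and borrow 1 from the next column):
borrow: 0111100
        0100101
-       0010110
---------------
        0001111

Method 2 - Add two's complement:
Two's complement of 0010110: invert → 1101001, add 1 → 1101010
  0100101
+ 1101010
---------
 10001111  (end carry out of the top bit = 1)
Discarding the end carry: 0001111
Decimal check:
  0100101 = 32 + 4 + 1 = 37
  0010110 = 16 + 4 + 2 = 22
  37 - 22 = 15, and 0001111 = 8 + 4 + 2 + 1 = 15 ✓



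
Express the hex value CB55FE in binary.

Convert each hex digit to 4 bits:
  C = 1100
  B = 1011
  5 = 0101
  5 = 0101
  F = 1111
  E = 1110
Concatenate: 110010110101010111111110



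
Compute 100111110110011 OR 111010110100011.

OR: 1 when either bit is 1
  100111110110011
| 111010110100011
-----------------
  111111110110011
Decimal: 20403 | 30115 = 32691



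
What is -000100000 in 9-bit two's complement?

Original: 000100000
Step 1 - Invert all bits: 111011111
Step 2 - Add 1: 111100000
Verification: 000100000 + 111100000 = 1000000000; discarding the end carry (carry out of the top bit) leaves the 9-bit value 000000000, as required for x + (-x)



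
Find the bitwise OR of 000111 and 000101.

OR: 1 when either bit is 1
  000111
| 000101
--------
  000111
Decimal: 7 | 5 = 7



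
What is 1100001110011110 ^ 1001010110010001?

XOR: 1 when bits differ
  1100001110011110
^ 1001010110010001
------------------
  0101011000001111
Decimal: 50078 ^ 38289 = 22031



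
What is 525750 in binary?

Using repeated division by 2:
525750 ÷ 2 = 262875 remainder 0
262875 ÷ 2 = 131437 remainder 1
131437 ÷ 2 = 65718 remainder 1
65718 ÷ 2 = 32859 remainder 0
32859 ÷ 2 = 16429 remainder 1
16429 ÷ 2 = 8214 remainder 1
8214 ÷ 2 = 4107 remainder 0
4107 ÷ 2 = 2053 remainder 1
2053 ÷ 2 = 1026 remainder 1
1026 ÷ 2 = 513 remainder 0
513 ÷ 2 = 256 remainder 1
256 ÷ 2 = 128 remainder 0
128 ÷ 2 = 64 remainder 0
64 ÷ 2 = 32 remainder 0
32 ÷ 2 = 16 remainder 0
16 ÷ 2 = 8 remainder 0
8 ÷ 2 = 4 remainder 0
4 ÷ 2 = 2 remainder 0
2 ÷ 2 = 1 remainder 0
1 ÷ 2 = 0 remainder 1
Reading remainders bottom to top: 10000000010110110110



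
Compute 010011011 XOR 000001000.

XOR: 1 when bits differ
  010011011
^ 000001000
-----------
  010010011
Decimal: 155 ^ 8 = 147



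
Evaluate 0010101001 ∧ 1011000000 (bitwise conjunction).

AND: 1 only when both bits are 1
  0010101001
& 1011000000
------------
  0010000000
Decimal: 169 & 704 = 128



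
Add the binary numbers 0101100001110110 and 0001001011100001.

Add column by column from the right: bit + bit + carry-in; write the sum mod 2, carry 1 when the sum is 2 or 3.
carry:  0010000111000000
        0101100001110110
+       0001001011100001
------------------------
       00110101101010111
(the carry out of the leftmost column, 0, becomes the leading bit)
Decimal check:
  0101100001110110 = 16384 + 4096 + 2048 + 64 + 32 + 16 + 4 + 2 = 22646
  0001001011100001 = 4096 + 512 + 128 + 64 + 32 + 1 = 4833
  22646 + 4833 = 27479, and 00110101101010111 = 16384 + 8192 + 2048 + 512 + 256 + 64 + 16 + 4 + 2 + 1 = 27479 ✓



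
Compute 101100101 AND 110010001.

AND: 1 only when both bits are 1
  101100101
& 110010001
-----------
  100000001
Decimal: 357 & 401 = 257



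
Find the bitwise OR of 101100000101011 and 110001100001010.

OR: 1 when either bit is 1
  101100000101011
| 110001100001010
-----------------
  111101100101011
Decimal: 22571 | 25354 = 31531



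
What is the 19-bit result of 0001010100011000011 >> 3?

Original: 0001010100011000011 (decimal 43203)
Shift right by 3 positions
Drop the 3 low bits; fill with zeros on the left
Result: 0000001010100011000 (decimal 5400)
Equivalent: 43203 >> 3 = 43203 ÷ 2^3 = 5400



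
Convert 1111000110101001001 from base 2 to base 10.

Sum of powers of 2 for each 1-bit:
2^0 + 2^3 + 2^6 + 2^8 + 2^10 + 2^11 + 2^15 + 2^16 + 2^17 + 2^18
= 1 + 8 + 64 + 256 + 1024 + 2048 + 32768 + 65536 + 131072 + 262144
= 494921



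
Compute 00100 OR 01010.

OR: 1 when either bit is 1
  00100
| 01010
-------
  01110
Decimal: 4 | 10 = 14



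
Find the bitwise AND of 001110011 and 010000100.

AND: 1 only when both bits are 1
  001110011
& 010000100
-----------
  000000000
Decimal: 115 & 132 = 0



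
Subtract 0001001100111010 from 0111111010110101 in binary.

Method 1 - Direct subtraction (column by column from the right: bit − bit − borrow-in; if negative, add 2 and borrow 1 from the next column):
borrow: 0000011011110100
        0111111010110101
-       0001001100111010
------------------------
        0110101101111011

Method 2 - Add two's complement:
Two's complement of 0001001100111010: invert → 1110110011000101, add 1 → 1110110011000110
  0111111010110101
+ 1110110011000110
------------------
 10110101101111011  (end carry out of the top bit = 1)
Discarding the end carry: 0110101101111011
Decimal check:
  0111111010110101 = 16384 + 8192 + 4096 + 2048 + 1024 + 512 + 128 + 32 + 16 + 4 + 1 = 32437
  0001001100111010 = 4096 + 512 + 256 + 32 + 16 + 8 + 2 = 4922
  32437 - 4922 = 27515, and 0110101101111011 = 16384 + 8192 + 2048 + 512 + 256 + 64 + 32 + 16 + 8 + 2 + 1 = 27515 ✓



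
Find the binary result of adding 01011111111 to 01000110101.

Add column by column from the right: bit + bit + carry-in; write the sum mod 2, carry 1 when the sum is 2 or 3.
carry:  10111111110
        01011111111
+       01000110101
-------------------
       010100110100
(the carry out of the leftmost column, 0, becomes the leading bit)
Decimal check:
  01011111111 = 512 + 128 + 64 + 32 + 16 + 8 + 4 + 2 + 1 = 767
  01000110101 = 512 + 32 + 16 + 4 + 1 = 565
  767 + 565 = 1332, and 010100110100 = 1024 + 256 + 32 + 16 + 4 = 1332 ✓



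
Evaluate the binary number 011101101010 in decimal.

Sum of powers of 2 for each 1-bit:
2^1 + 2^3 + 2^5 + 2^6 + 2^8 + 2^9 + 2^10
= 2 + 8 + 32 + 64 + 256 + 512 + 1024
= 1898



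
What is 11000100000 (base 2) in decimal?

Sum of powers of 2 for each 1-bit:
2^5 + 2^9 + 2^10
= 32 + 512 + 1024
= 1568



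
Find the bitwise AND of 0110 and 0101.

AND: 1 only when both bits are 1
  0110
& 0101
------
  0100
Decimal: 6 & 5 = 4



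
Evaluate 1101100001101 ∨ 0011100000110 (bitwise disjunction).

OR: 1 when either bit is 1
  1101100001101
| 0011100000110
---------------
  1111100001111
Decimal: 6925 | 1798 = 7951



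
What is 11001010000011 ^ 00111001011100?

XOR: 1 when bits differ
  11001010000011
^ 00111001011100
----------------
  11110011011111
Decimal: 12931 ^ 3676 = 15583



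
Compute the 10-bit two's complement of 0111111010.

Original: 0111111010
Step 1 - Invert all bits: 1000000101
Step 2 - Add 1: 1000000110
Verification: 0111111010 + 1000000110 = 10000000000; discarding the end carry (carry out of the top bit) leaves the 10-bit value 0000000000, as required for x + (-x)



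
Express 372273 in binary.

Using repeated division by 2:
372273 ÷ 2 = 186136 remainder 1
186136 ÷ 2 = 93068 remainder 0
93068 ÷ 2 = 46534 remainder 0
46534 ÷ 2 = 23267 remainder 0
23267 ÷ 2 = 11633 remainder 1
11633 ÷ 2 = 5816 remainder 1
5816 ÷ 2 = 2908 remainder 0
2908 ÷ 2 = 1454 remainder 0
1454 ÷ 2 = 727 remainder 0
727 ÷ 2 = 363 remainder 1
363 ÷ 2 = 181 remainder 1
181 ÷ 2 = 90 remainder 1
90 ÷ 2 = 45 remainder 0
45 ÷ 2 = 22 remainder 1
22 ÷ 2 = 11 remainder 0
11 ÷ 2 = 5 remainder 1
5 ÷ 2 = 2 remainder 1
2 ÷ 2 = 1 remainder 0
1 ÷ 2 = 0 remainder 1
Reading remainders bottom to top: 1011010111000110001



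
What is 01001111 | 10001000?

OR: 1 when either bit is 1
  01001111
| 10001000
----------
  11001111
Decimal: 79 | 136 = 207



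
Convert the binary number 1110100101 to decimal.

Sum of powers of 2 for each 1-bit:
2^0 + 2^2 + 2^5 + 2^7 + 2^8 + 2^9
= 1 + 4 + 32 + 128 + 256 + 512
= 933



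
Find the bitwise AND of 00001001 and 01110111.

AND: 1 only when both bits are 1
  00001001
& 01110111
----------
  00000001
Decimal: 9 & 119 = 1



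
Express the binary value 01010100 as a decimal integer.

Sum of powers of 2 for each 1-bit:
2^2 + 2^4 + 2^6
= 4 + 16 + 64
= 84



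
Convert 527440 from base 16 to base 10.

Expand by place value (powers of 16):
527440 = 5 × 16^5 + 2 × 16^4 + 7 × 16^3 + 4 × 16^2 + 4 × 16^1 + 0 × 16^0
= 5 × 1048576 + 2 × 65536 + 7 × 4096 + 4 × 256 + 4 × 16 + 0 × 1
= 5242880 + 131072 + 28672 + 1024 + 64 + 0
= 5403712



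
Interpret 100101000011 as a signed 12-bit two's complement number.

Binary: 100101000011
Sign bit: 1 (negative)
Invert: 011010111100
Add 1:  011010111101
Magnitude: 011010111101 = 1024 + 512 + 128 + 32 + 16 + 8 + 4 + 1 = 1725
Value: -1725



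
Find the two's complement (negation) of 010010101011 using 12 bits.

Original: 010010101011
Step 1 - Invert all bits: 101101010100
Step 2 - Add 1: 101101010101
Verification: 010010101011 + 101101010101 = 1000000000000; discarding the end carry (carry out of the top bit) leaves the 12-bit value 000000000000, as required for x + (-x)



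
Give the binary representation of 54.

Using repeated division by 2:
54 ÷ 2 = 27 remainder 0
27 ÷ 2 = 13 remainder 1
13 ÷ 2 = 6 remainder 1
6 ÷ 2 = 3 remainder 0
3 ÷ 2 = 1 remainder 1
1 ÷ 2 = 0 remainder 1
Reading remainders bottom to top: 110110



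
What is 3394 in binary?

Using repeated division by 2:
3394 ÷ 2 = 1697 remainder 0
1697 ÷ 2 = 848 remainder 1
848 ÷ 2 = 424 remainder 0
424 ÷ 2 = 212 remainder 0
212 ÷ 2 = 106 remainder 0
106 ÷ 2 = 53 remainder 0
53 ÷ 2 = 26 remainder 1
26 ÷ 2 = 13 remainder 0
13 ÷ 2 = 6 remainder 1
6 ÷ 2 = 3 remainder 0
3 ÷ 2 = 1 remainder 1
1 ÷ 2 = 0 remainder 1
Reading remainders bottom to top: 110101000010



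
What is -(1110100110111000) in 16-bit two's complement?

Original (sign bit 1, negative): 1110100110111000
Step 1 - Invert all bits: 0001011001000111
Step 2 - Add 1: 0001011001001000
Verification: 1110100110111000 + 0001011001001000 = 10000000000000000; discarding the end carry (carry out of the top bit) leaves the 16-bit value 0000000000000000, as required for x + (-x)



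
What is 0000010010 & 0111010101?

AND: 1 only when both bits are 1
  0000010010
& 0111010101
------------
  0000010000
Decimal: 18 & 469 = 16



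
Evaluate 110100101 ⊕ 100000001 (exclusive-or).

XOR: 1 when bits differ
  110100101
^ 100000001
-----------
  010100100
Decimal: 421 ^ 257 = 164



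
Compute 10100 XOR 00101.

XOR: 1 when bits differ
  10100
^ 00101
-------
  10001
Decimal: 20 ^ 5 = 17



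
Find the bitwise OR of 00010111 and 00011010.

OR: 1 when either bit is 1
  00010111
| 00011010
----------
  00011111
Decimal: 23 | 26 = 31



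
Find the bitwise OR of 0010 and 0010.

OR: 1 when either bit is 1
  0010
| 0010
------
  0010
Decimal: 2 | 2 = 2



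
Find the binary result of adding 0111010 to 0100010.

Add column by column from the right: bit + bit + carry-in; write the sum mod 2, carry 1 when the sum is 2 or 3.
carry:  1000100
        0111010
+       0100010
---------------
       01011100
(the carry out of the leftmost column, 0, becomes the leading bit)
Decimal check:
  0111010 = 32 + 16 + 8 + 2 = 58
  0100010 = 32 + 2 = 34
  58 + 34 = 92, and 01011100 = 64 + 16 + 8 + 4 = 92 ✓



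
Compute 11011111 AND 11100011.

AND: 1 only when both bits are 1
  11011111
& 11100011
----------
  11000011
Decimal: 223 & 227 = 195



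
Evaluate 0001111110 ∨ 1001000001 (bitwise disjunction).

OR: 1 when either bit is 1
  0001111110
| 1001000001
------------
  1001111111
Decimal: 126 | 577 = 639



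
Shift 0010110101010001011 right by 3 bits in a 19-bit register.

Original: 0010110101010001011 (decimal 92811)
Shift right by 3 positions
Drop the 3 low bits; fill with zeros on the left
Result: 0000010110101010001 (decimal 11601)
Equivalent: 92811 >> 3 = 92811 ÷ 2^3 = 11601



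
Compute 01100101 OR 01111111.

OR: 1 when either bit is 1
  01100101
| 01111111
----------
  01111111
Decimal: 101 | 127 = 127



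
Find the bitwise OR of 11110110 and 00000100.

OR: 1 when either bit is 1
  11110110
| 00000100
----------
  11110110
Decimal: 246 | 4 = 246



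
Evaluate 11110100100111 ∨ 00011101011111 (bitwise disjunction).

OR: 1 when either bit is 1
  11110100100111
| 00011101011111
----------------
  11111101111111
Decimal: 15655 | 1887 = 16255



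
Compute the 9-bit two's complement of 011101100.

Original: 011101100
Step 1 - Invert all bits: 100010011
Step 2 - Add 1: 100010100
Verification: 011101100 + 100010100 = 1000000000; discarding the end carry (carry out of the top bit) leaves the 9-bit value 000000000, as required for x + (-x)

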